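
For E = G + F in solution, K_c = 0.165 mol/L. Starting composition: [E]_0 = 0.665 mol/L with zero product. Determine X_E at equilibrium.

X = 0.389

Let X = conversion of E; extent ξ = 0.665·X mol/L.
Concentrations: [E] = 0.665 − 0.665X; [G] = 0.665X; [F] = 0.665X.
K_c = [G] [F] / ([E]).
This equals 0.165 at X = 0.389 (the root in 0 < X < 1).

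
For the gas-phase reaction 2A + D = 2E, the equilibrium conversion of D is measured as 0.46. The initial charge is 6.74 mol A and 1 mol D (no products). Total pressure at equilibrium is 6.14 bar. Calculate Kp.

Kp = 0.0549 bar^-1

Take 1 mol D as basis and let X be its fractional conversion, so ξ = X.
Moles: n_A = 6.74 − 2X; n_D = 1 − X; n_E = 2X.
Summing: n_T = 7.74 − X.
At X = 0.46: n_A = 5.82, n_D = 0.54, n_E = 0.92, n_T = 7.28.
p_i = (n_i/n_T)·P. Kp = p_E^2 / (p_A^2 p_D) = 0.0549 bar^-1.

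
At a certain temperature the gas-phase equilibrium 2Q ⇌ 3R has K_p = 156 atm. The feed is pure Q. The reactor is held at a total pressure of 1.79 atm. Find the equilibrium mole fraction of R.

y_R = 0.907

Let X = conversion of Q (basis 1 mol Q); extent of reaction ξ = 0.5X.
Species balance: n_Q = 1 − X; n_R = 1.5X.
Summing: n_T = 1 + 0.5X.
y_i = n_i/n_T, p_i = y_i·P. K_p = p_R^3 / (p_Q^2).
This yields a degree-3 equation in X; solving on (0,1), X = 0.867.
Then n_R = 1.3, n_T = 1.43, so y_R = 0.907.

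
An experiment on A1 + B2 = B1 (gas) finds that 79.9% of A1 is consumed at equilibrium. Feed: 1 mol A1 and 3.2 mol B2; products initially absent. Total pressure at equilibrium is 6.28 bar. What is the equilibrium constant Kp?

Kp = 0.897 bar^-1

Take 1 mol A1 as basis and let X be its fractional conversion, so ξ = X.
Species balance: n_A1 = 1 − X; n_B2 = 3.2 − X; n_B1 = X.
Summing: n_T = 4.2 − X.
At X = 0.799: n_A1 = 0.201, n_B2 = 2.4, n_B1 = 0.799, n_T = 3.4.
p_i = (n_i/n_T)·P. Kp = p_B1 / (p_A1 p_B2) = 0.897 bar^-1.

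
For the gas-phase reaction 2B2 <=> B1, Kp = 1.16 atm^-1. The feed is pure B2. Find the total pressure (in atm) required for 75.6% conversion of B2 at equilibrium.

Let X = conversion of B2 (basis 1 mol B2); extent of reaction ξ = 0.5X.
Mole table: n_B2 = 1 − X; n_B1 = 0.5X.
Total moles n_T = 1 − 0.5X.
Kp = p_B1 / (p_B2^2) with p_i = (n_i/n_T)·P.
At X = 0.756: the mole-fraction product g(X) = Π y_i^ν_i = 3.949. Since Kp = g(X)·P^{-1}, P = (g/Kp)^(1/1) = (3.949/1.16)^(1/1) = 3.4 atm.

P = 3.4 atm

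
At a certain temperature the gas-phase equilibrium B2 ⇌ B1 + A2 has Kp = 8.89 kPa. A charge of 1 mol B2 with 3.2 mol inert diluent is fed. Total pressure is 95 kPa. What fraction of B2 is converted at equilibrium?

X = 0.478

Take 1 mol B2 as basis and let X be its fractional conversion, so ξ = X.
Mole table: n_B2 = 1 − X; n_B1 = X; n_A2 = X; n_I = 3.2 (inert).
Total moles n_T = 4.2 + X.
With p_i = (n_i/n_T)P, Kp = p_B1 p_A2 / (p_B2).
Substituting and setting equal to 8.89 kPa gives a polynomial in X; the root in (0,1) is X = 0.478.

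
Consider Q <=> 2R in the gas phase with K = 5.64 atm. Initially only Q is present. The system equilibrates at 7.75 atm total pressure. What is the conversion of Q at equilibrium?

X = 0.392

Basis: 1 mol Q initially; let X = conversion of Q. Extent ξ = X.
At extent ξ: n_Q = 1 − X; n_R = 2X.
Summing: n_T = 1 + X.
Mole fractions y_i = n_i/n_T; K = p_R^2 / (p_Q) with p_i = y_i·P.
This yields a degree-2 equation in X; solving on (0,1), X = 0.392.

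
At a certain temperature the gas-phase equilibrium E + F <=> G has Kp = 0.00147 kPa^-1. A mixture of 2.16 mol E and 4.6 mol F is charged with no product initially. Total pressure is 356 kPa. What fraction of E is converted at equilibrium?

Basis: 2.16 mol E initially; let X = conversion of E. Extent ξ = 2.16X.
At extent ξ: n_E = 2.16 − 2.16X; n_F = 4.6 − 2.16X; n_G = 2.16X.
Total moles n_T = 6.76 − 2.16X.
Mole fractions y_i = n_i/n_T; Kp = p_G / (p_E p_F) with p_i = y_i·P.
This yields a degree-2 equation in X; solving on (0,1), X = 0.254.

X = 0.254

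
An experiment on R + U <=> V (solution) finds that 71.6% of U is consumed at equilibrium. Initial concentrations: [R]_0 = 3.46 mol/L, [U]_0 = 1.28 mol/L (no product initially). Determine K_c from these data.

K_c = 0.991 L/mol

Let X = conversion of U.
Concentrations: [R] = 3.46 − 1.28X; [U] = 1.28 − 1.28X; [V] = 1.28X.
At X = 0.716: [R] = 2.54, [U] = 0.364, [V] = 0.916.
K_c = [V] / ([R] [U]) = 0.991 L/mol.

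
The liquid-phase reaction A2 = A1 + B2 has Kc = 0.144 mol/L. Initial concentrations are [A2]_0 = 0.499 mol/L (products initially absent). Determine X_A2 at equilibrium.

X = 0.412

Let X = conversion of A2; extent ξ = 0.499·X mol/L.
Concentrations: [A2] = 0.499 − 0.499X; [A1] = 0.499X; [B2] = 0.499X.
Kc = [A1] [B2] / ([A2]).
Solving Kc = 0.144 for X ∈ (0,1): X = 0.412.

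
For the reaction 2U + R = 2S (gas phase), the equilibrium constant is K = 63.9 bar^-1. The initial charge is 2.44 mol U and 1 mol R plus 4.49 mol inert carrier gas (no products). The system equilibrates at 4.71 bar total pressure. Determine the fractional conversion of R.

X = 0.863

Basis: 1 mol R initially; let X = conversion of R. Extent ξ = X.
Moles: n_U = 2.44 − 2X; n_R = 1 − X; n_S = 2X; n_I = 4.49 (inert).
Total moles n_T = 7.93 − X.
y_i = n_i/n_T, p_i = y_i·P. K = p_S^2 / (p_U^2 p_R).
Setting this equal to 63.9 bar^-1 and taking the physical root (0 < X < 1) gives X = 0.863.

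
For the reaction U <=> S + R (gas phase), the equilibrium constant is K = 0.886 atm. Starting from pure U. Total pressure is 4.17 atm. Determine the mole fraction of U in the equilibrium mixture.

y_U = 0.410

Basis: 1 mol U initially; let X = conversion of U. Extent ξ = X.
Moles: n_U = 1 − X; n_S = X; n_R = X.
n_T = Σnᵢ = 1 + X.
With p_i = (n_i/n_T)P, K = p_S p_R / (p_U).
Setting this equal to 0.886 atm and taking the physical root (0 < X < 1) gives X = 0.419.
Then n_U = 0.581, n_T = 1.42, so y_U = 0.410.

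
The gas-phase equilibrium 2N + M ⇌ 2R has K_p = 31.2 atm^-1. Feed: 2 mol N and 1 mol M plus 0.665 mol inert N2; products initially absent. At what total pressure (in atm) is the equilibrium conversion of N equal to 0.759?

P = 3.83 atm

Basis: 2 mol N initially; let X = conversion of N. Extent ξ = X.
At extent ξ: n_N = 2 − 2X; n_M = 1 − X; n_R = 2X; n_I = 0.665 (inert).
Summing: n_T = 3.67 − X.
K_p = p_R^2 / (p_N^2 p_M) with p_i = (n_i/n_T)·P.
At X = 0.759: the mole-fraction product g(X) = Π y_i^ν_i = 119.6. Since K_p = g(X)·P^{-1}, P = (g/K_p)^(1/1) = (119.6/31.2)^(1/1) = 3.83 atm.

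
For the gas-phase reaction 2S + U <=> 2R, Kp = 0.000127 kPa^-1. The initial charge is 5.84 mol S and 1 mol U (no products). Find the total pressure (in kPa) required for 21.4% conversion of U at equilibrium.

P = 415 kPa

Let X = conversion of U (basis 1 mol U); extent of reaction ξ = X.
Moles: n_S = 5.84 − 2X; n_U = 1 − X; n_R = 2X.
n_T = Σnᵢ = 6.84 − X.
Kp = p_R^2 / (p_S^2 p_U) with p_i = (n_i/n_T)·P.
At X = 0.214: the mole-fraction product g(X) = Π y_i^ν_i = 0.05272. Since Kp = g(X)·P^{-1}, P = (g/Kp)^(1/1) = (0.05272/0.000127)^(1/1) = 415 kPa.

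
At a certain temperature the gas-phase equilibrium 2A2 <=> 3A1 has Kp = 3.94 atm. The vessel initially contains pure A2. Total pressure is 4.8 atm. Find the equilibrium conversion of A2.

X = 0.449

Let X = conversion of A2 (basis 1 mol A2); extent of reaction ξ = 0.5X.
Species balance: n_A2 = 1 − X; n_A1 = 1.5X.
Total moles n_T = 1 + 0.5X.
With p_i = (n_i/n_T)P, Kp = p_A1^3 / (p_A2^2).
Equating to 3.94 atm and solving on 0 < X < 1: X = 0.449.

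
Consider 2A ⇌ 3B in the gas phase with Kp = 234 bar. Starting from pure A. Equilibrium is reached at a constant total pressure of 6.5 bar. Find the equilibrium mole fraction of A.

Basis: 1 mol A initially; let X = conversion of A. Extent ξ = 0.5X.
Species balance: n_A = 1 − X; n_B = 1.5X.
n_T = Σnᵢ = 1 + 0.5X.
Mole fractions y_i = n_i/n_T; Kp = p_B^3 / (p_A^2) with p_i = y_i·P.
This yields a degree-3 equation in X; solving on (0,1), X = 0.811.
Then n_A = 0.189, n_T = 1.41, so y_A = 0.134.

y_A = 0.134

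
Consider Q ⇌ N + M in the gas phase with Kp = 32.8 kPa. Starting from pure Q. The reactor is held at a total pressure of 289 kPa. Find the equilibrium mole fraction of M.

Let X = conversion of Q (basis 1 mol Q); extent of reaction ξ = X.
Species balance: n_Q = 1 − X; n_N = X; n_M = X.
Total moles n_T = 1 + X.
Mole fractions y_i = n_i/n_T; Kp = p_N p_M / (p_Q) with p_i = y_i·P.
This yields a degree-2 equation in X; solving on (0,1), X = 0.319.
Then n_M = 0.319, n_T = 1.32, so y_M = 0.242.

y_M = 0.242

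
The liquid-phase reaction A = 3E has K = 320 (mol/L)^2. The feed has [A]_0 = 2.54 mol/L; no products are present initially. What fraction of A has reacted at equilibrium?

Let X = conversion of A; extent ξ = 2.54·X mol/L.
Concentrations: [A] = 2.54 − 2.54X; [E] = 7.62X.
K = [E]^3 / ([A]).
Solving K = 320 for X ∈ (0,1): X = 0.761.

X = 0.761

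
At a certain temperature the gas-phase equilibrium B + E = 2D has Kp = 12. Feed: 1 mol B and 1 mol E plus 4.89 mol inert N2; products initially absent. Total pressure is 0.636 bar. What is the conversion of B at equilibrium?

X = 0.634

Let X = conversion of B (basis 1 mol B); extent of reaction ξ = X.
Mole table: n_B = 1 − X; n_E = 1 − X; n_D = 2X; n_I = 4.89 (inert).
Total moles n_T = 6.89 (Δν = 0, constant).
y_i = n_i/n_T, p_i = y_i·P. Kp = p_D^2 / (p_B p_E).
This yields a degree-2 equation in X; solving on (0,1), X = 0.634.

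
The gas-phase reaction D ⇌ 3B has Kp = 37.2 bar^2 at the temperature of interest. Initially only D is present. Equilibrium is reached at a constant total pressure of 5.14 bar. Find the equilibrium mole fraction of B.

Let X = conversion of D (basis 1 mol D); extent of reaction ξ = X.
Mole table: n_D = 1 − X; n_B = 3X.
Summing: n_T = 1 + 2X.
Mole fractions y_i = n_i/n_T; Kp = p_B^3 / (p_D) with p_i = y_i·P.
Equating to 37.2 bar^2 and solving on 0 < X < 1: X = 0.470.
Then n_B = 1.41, n_T = 1.94, so y_B = 0.727.

y_B = 0.727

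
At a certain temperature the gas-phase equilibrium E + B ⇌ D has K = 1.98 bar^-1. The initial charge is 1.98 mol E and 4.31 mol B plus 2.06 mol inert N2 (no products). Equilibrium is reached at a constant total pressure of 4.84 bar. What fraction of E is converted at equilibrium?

X = 0.795

Basis: 1.98 mol E initially; let X = conversion of E. Extent ξ = 1.98X.
At extent ξ: n_E = 1.98 − 1.98X; n_B = 4.31 − 1.98X; n_D = 1.98X; n_I = 2.06 (inert).
n_T = Σnᵢ = 8.35 − 1.98X.
Mole fractions y_i = n_i/n_T; K = p_D / (p_E p_B) with p_i = y_i·P.
This yields a degree-2 equation in X; solving on (0,1), X = 0.795.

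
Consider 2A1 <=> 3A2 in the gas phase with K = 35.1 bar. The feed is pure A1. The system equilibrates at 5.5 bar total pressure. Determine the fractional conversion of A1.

X = 0.661

Let X = conversion of A1 (basis 1 mol A1); extent of reaction ξ = 0.5X.
Moles: n_A1 = 1 − X; n_A2 = 1.5X.
n_T = Σnᵢ = 1 + 0.5X.
y_i = n_i/n_T, p_i = y_i·P. K = p_A2^3 / (p_A1^2).
Setting this equal to 35.1 bar and taking the physical root (0 < X < 1) gives X = 0.661.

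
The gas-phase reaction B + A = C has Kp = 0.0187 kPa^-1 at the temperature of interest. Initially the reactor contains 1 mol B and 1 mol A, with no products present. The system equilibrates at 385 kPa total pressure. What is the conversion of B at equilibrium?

X = 0.651

Take 1 mol B as basis and let X be its fractional conversion, so ξ = X.
Species balance: n_B = 1 − X; n_A = 1 − X; n_C = X.
Total moles n_T = 2 − X.
With p_i = (n_i/n_T)P, Kp = p_C / (p_B p_A).
Setting this equal to 0.0187 kPa^-1 and taking the physical root (0 < X < 1) gives X = 0.651.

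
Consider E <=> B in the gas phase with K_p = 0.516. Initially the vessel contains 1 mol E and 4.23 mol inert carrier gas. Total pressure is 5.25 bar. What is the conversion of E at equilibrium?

X = 0.340

Let X = conversion of E (basis 1 mol E); extent of reaction ξ = X.
At extent ξ: n_E = 1 − X; n_B = X; n_I = 4.23 (inert).
Total moles n_T = 5.23 (Δν = 0, constant).
With p_i = (n_i/n_T)P, K_p = p_B / (p_E).
Substituting and setting equal to 0.516 gives a polynomial in X; the root in (0,1) is X = 0.340.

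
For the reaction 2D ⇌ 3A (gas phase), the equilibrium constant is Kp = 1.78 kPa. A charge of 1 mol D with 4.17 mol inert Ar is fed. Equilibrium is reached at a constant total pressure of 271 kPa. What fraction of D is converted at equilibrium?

X = 0.189

Take 1 mol D as basis and let X be its fractional conversion, so ξ = 0.5X.
At extent ξ: n_D = 1 − X; n_A = 1.5X; n_I = 4.17 (inert).
n_T = Σnᵢ = 5.17 + 0.5X.
With p_i = (n_i/n_T)P, Kp = p_A^3 / (p_D^2).
This yields a degree-3 equation in X; solving on (0,1), X = 0.189.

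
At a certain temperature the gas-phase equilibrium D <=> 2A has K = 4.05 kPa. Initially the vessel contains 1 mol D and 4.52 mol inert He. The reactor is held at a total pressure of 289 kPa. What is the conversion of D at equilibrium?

Take 1 mol D as basis and let X be its fractional conversion, so ξ = X.
Species balance: n_D = 1 − X; n_A = 2X; n_I = 4.52 (inert).
Total moles n_T = 5.52 + X.
Mole fractions y_i = n_i/n_T; K = p_A^2 / (p_D) with p_i = y_i·P.
Setting this equal to 4.05 kPa and taking the physical root (0 < X < 1) gives X = 0.131.

X = 0.131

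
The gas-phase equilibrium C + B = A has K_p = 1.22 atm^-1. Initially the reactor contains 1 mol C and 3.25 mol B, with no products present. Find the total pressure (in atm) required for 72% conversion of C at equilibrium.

P = 2.94 atm

Take 1 mol C as basis and let X be its fractional conversion, so ξ = X.
Mole table: n_C = 1 − X; n_B = 3.25 − X; n_A = X.
Total moles n_T = 4.25 − X.
K_p = p_A / (p_C p_B) with p_i = (n_i/n_T)·P.
At X = 0.72: the mole-fraction product g(X) = Π y_i^ν_i = 3.588. Since K_p = g(X)·P^{-1}, P = (g/K_p)^(1/1) = (3.588/1.22)^(1/1) = 2.94 atm.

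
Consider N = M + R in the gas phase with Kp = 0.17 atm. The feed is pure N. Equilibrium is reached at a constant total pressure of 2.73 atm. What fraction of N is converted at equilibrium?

Let X = conversion of N (basis 1 mol N); extent of reaction ξ = X.
Species balance: n_N = 1 − X; n_M = X; n_R = X.
n_T = Σnᵢ = 1 + X.
With p_i = (n_i/n_T)P, Kp = p_M p_R / (p_N).
Setting this equal to 0.17 atm and taking the physical root (0 < X < 1) gives X = 0.242.

X = 0.242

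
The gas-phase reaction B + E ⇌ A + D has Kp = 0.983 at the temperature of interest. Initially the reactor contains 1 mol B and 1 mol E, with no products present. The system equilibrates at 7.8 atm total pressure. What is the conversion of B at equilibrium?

X = 0.498

Let X = conversion of B (basis 1 mol B); extent of reaction ξ = X.
At extent ξ: n_B = 1 − X; n_E = 1 − X; n_A = X; n_D = X.
Total moles n_T = 2 (Δν = 0, constant).
y_i = n_i/n_T, p_i = y_i·P. Kp = p_A p_D / (p_B p_E).
This yields a degree-2 equation in X; solving on (0,1), X = 0.498.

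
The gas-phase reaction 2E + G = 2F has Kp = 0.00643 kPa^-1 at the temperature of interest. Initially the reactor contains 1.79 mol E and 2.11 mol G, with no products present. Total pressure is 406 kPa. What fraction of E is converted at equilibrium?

Let X = conversion of E (basis 1.79 mol E); extent of reaction ξ = 0.895X.
Mole table: n_E = 1.79 − 1.79X; n_G = 2.11 − 0.895X; n_F = 1.79X.
Total moles n_T = 3.9 − 0.895X.
With p_i = (n_i/n_T)P, Kp = p_F^2 / (p_E^2 p_G).
Substituting and setting equal to 0.00643 kPa^-1 gives a polynomial in X; the root in (0,1) is X = 0.528.

X = 0.528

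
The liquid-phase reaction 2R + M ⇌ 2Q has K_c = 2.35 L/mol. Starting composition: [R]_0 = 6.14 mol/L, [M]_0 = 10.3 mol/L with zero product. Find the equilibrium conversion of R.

Let X = conversion of R; extent ξ = 6.14X/2 mol/L.
Concentrations: [R] = 6.14 − 6.14X; [M] = 10.3 − 3.07X; [Q] = 6.14X.
K_c = [Q]^2 / ([R]^2 [M]).
Setting equal to 2.35 and solving for X on (0,1) gives X = 0.811.

X = 0.811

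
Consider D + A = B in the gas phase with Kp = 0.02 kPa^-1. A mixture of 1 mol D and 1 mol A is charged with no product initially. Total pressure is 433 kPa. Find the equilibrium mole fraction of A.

y_A = 0.243

Basis: 1 mol D initially; let X = conversion of D. Extent ξ = X.
Species balance: n_D = 1 − X; n_A = 1 − X; n_B = X.
n_T = Σnᵢ = 2 − X.
Mole fractions y_i = n_i/n_T; Kp = p_B / (p_D p_A) with p_i = y_i·P.
Substituting and setting equal to 0.02 kPa^-1 gives a polynomial in X; the root in (0,1) is X = 0.678.
Then n_A = 0.322, n_T = 1.32, so y_A = 0.243.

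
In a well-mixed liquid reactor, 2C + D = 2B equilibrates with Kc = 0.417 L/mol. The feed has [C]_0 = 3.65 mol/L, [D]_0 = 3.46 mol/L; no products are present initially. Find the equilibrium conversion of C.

X = 0.507

Let X = conversion of C; extent ξ = 3.65X/2 mol/L.
Concentrations: [C] = 3.65 − 3.65X; [D] = 3.46 − 1.82X; [B] = 3.65X.
Kc = [B]^2 / ([C]^2 [D]).
Setting equal to 0.417 and solving for X on (0,1) gives X = 0.507.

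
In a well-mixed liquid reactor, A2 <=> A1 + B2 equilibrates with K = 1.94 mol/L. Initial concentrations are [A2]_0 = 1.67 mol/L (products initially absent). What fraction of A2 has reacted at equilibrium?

Let X = conversion of A2; extent ξ = 1.67·X mol/L.
Concentrations: [A2] = 1.67 − 1.67X; [A1] = 1.67X; [B2] = 1.67X.
K = [A1] [B2] / ([A2]).
Setting equal to 1.94 and solving for X on (0,1) gives X = 0.644.

X = 0.644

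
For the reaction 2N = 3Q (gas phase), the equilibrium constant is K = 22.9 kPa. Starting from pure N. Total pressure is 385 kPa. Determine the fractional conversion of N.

X = 0.227

Basis: 1 mol N initially; let X = conversion of N. Extent ξ = 0.5X.
Mole table: n_N = 1 − X; n_Q = 1.5X.
n_T = Σnᵢ = 1 + 0.5X.
With p_i = (n_i/n_T)P, K = p_Q^3 / (p_N^2).
This yields a degree-3 equation in X; solving on (0,1), X = 0.227.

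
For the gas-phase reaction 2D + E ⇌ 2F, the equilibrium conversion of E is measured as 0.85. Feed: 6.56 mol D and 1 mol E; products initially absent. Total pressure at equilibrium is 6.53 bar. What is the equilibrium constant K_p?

K_p = 0.838 bar^-1

Take 1 mol E as basis and let X be its fractional conversion, so ξ = X.
Mole table: n_D = 6.56 − 2X; n_E = 1 − X; n_F = 2X.
Total moles n_T = 7.56 − X.
At X = 0.85: n_D = 4.86, n_E = 0.15, n_F = 1.7, n_T = 6.71.
p_i = (n_i/n_T)·P. K_p = p_F^2 / (p_D^2 p_E) = 0.838 bar^-1.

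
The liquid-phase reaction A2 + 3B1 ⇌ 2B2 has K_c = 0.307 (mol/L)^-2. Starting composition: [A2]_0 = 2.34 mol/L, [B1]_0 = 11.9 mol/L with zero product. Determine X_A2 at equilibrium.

X = 0.877

Let X = conversion of A2; extent ξ = 2.34·X mol/L.
Concentrations: [A2] = 2.34 − 2.34X; [B1] = 11.9 − 7.02X; [B2] = 4.68X.
K_c = [B2]^2 / ([A2] [B1]^3).
Setting equal to 0.307 and solving for X on (0,1) gives X = 0.877.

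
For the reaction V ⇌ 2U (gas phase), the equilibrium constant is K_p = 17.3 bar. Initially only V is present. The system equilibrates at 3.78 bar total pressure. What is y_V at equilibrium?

Basis: 1 mol V initially; let X = conversion of V. Extent ξ = X.
Moles: n_V = 1 − X; n_U = 2X.
Total moles n_T = 1 + X.
y_i = n_i/n_T, p_i = y_i·P. K_p = p_U^2 / (p_V).
Setting this equal to 17.3 bar and taking the physical root (0 < X < 1) gives X = 0.730.
Then n_V = 0.27, n_T = 1.73, so y_V = 0.156.

y_V = 0.156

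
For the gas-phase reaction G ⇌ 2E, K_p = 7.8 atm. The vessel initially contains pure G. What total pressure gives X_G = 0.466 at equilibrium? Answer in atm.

Take 1 mol G as basis and let X be its fractional conversion, so ξ = X.
Mole table: n_G = 1 − X; n_E = 2X.
n_T = Σnᵢ = 1 + X.
K_p = p_E^2 / (p_G) with p_i = (n_i/n_T)·P.
At X = 0.466: the mole-fraction product g(X) = Π y_i^ν_i = 1.11. Since K_p = g(X)·P^{1}, P = (K_p/g)^(1/1) = (7.8/1.11)^(1/1) = 7.03 atm.

P = 7.03 atm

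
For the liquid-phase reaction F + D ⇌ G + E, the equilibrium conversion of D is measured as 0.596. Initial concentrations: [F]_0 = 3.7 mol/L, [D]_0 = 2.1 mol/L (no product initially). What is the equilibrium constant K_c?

Let X = conversion of D.
Concentrations: [F] = 3.7 − 2.1X; [D] = 2.1 − 2.1X; [G] = 2.1X; [E] = 2.1X.
At X = 0.596: [F] = 2.45, [D] = 0.848, [G] = 1.25, [E] = 1.25.
K_c = [G] [E] / ([F] [D]) = 0.754.

K_c = 0.754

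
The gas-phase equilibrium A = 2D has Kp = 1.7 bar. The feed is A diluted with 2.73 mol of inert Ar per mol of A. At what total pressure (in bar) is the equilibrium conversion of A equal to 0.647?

P = 1.57 bar

Basis: 1 mol A initially; let X = conversion of A. Extent ξ = X.
Moles: n_A = 1 − X; n_D = 2X; n_I = 2.73 (inert).
Total moles n_T = 3.73 + X.
Kp = p_D^2 / (p_A) with p_i = (n_i/n_T)·P.
At X = 0.647: the mole-fraction product g(X) = Π y_i^ν_i = 1.084. Since Kp = g(X)·P^{1}, P = (Kp/g)^(1/1) = (1.7/1.084)^(1/1) = 1.57 bar.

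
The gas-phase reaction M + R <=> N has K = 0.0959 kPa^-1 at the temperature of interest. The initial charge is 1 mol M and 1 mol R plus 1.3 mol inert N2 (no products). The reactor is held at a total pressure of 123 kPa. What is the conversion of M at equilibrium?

X = 0.624

Let X = conversion of M (basis 1 mol M); extent of reaction ξ = X.
Mole table: n_M = 1 − X; n_R = 1 − X; n_N = X; n_I = 1.3 (inert).
Summing: n_T = 3.3 − X.
y_i = n_i/n_T, p_i = y_i·P. K = p_N / (p_M p_R).
Equating to 0.0959 kPa^-1 and solving on 0 < X < 1: X = 0.624.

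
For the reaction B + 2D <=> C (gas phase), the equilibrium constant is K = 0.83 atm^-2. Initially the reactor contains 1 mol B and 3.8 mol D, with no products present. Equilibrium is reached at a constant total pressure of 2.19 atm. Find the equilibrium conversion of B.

X = 0.668

Take 1 mol B as basis and let X be its fractional conversion, so ξ = X.
At extent ξ: n_B = 1 − X; n_D = 3.8 − 2X; n_C = X.
n_T = Σnᵢ = 4.8 − 2X.
Mole fractions y_i = n_i/n_T; K = p_C / (p_B p_D^2) with p_i = y_i·P.
Setting this equal to 0.83 atm^-2 and taking the physical root (0 < X < 1) gives X = 0.668.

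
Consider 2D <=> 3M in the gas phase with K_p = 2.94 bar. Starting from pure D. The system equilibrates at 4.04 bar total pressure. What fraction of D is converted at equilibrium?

Let X = conversion of D (basis 1 mol D); extent of reaction ξ = 0.5X.
Moles: n_D = 1 − X; n_M = 1.5X.
n_T = Σnᵢ = 1 + 0.5X.
y_i = n_i/n_T, p_i = y_i·P. K_p = p_M^3 / (p_D^2).
Equating to 2.94 bar and solving on 0 < X < 1: X = 0.437.

X = 0.437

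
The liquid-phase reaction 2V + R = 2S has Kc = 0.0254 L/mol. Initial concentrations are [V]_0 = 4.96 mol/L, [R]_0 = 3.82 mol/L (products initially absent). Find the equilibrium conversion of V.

X = 0.224

Let X = conversion of V; extent ξ = 4.96X/2 mol/L.
Concentrations: [V] = 4.96 − 4.96X; [R] = 3.82 − 2.48X; [S] = 4.96X.
Kc = [S]^2 / ([V]^2 [R]).
Equating to 0.0254 L/mol: the physical root is X = 0.224.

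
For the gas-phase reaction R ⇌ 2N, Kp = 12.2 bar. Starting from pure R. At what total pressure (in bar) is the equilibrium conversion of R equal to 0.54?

Take 1 mol R as basis and let X be its fractional conversion, so ξ = X.
At extent ξ: n_R = 1 − X; n_N = 2X.
Summing: n_T = 1 + X.
Kp = p_N^2 / (p_R) with p_i = (n_i/n_T)·P.
At X = 0.54: the mole-fraction product g(X) = Π y_i^ν_i = 1.647. Since Kp = g(X)·P^{1}, P = (Kp/g)^(1/1) = (12.2/1.647)^(1/1) = 7.41 bar.

P = 7.41 bar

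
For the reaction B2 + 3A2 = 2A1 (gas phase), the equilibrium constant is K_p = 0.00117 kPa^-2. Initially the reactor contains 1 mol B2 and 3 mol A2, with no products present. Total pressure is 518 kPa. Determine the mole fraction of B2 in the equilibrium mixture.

y_B2 = 0.085

Let X = conversion of B2 (basis 1 mol B2); extent of reaction ξ = X.
At extent ξ: n_B2 = 1 − X; n_A2 = 3 − 3X; n_A1 = 2X.
n_T = Σnᵢ = 4 − 2X.
y_i = n_i/n_T, p_i = y_i·P. K_p = p_A1^2 / (p_B2 p_A2^3).
Substituting and setting equal to 0.00117 kPa^-2 gives a polynomial in X; the root in (0,1) is X = 0.796.
Then n_B2 = 0.204, n_T = 2.41, so y_B2 = 0.085.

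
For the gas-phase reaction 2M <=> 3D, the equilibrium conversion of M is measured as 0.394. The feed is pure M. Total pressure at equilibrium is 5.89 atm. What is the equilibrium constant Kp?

Let X = conversion of M (basis 1 mol M); extent of reaction ξ = 0.5X.
Mole table: n_M = 1 − X; n_D = 1.5X.
Total moles n_T = 1 + 0.5X.
At X = 0.394: n_M = 0.606, n_D = 0.591, n_T = 1.2.
p_i = (n_i/n_T)·P. Kp = p_D^3 / (p_M^2) = 2.77 atm.

Kp = 2.77 atm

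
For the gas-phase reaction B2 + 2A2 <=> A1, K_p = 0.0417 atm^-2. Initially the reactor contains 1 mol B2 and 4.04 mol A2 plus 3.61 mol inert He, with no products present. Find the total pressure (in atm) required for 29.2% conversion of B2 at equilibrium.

Take 1 mol B2 as basis and let X be its fractional conversion, so ξ = X.
At extent ξ: n_B2 = 1 − X; n_A2 = 4.04 − 2X; n_A1 = X; n_I = 3.61 (inert).
n_T = Σnᵢ = 8.65 − 2X.
K_p = p_A1 / (p_B2 p_A2^2) with p_i = (n_i/n_T)·P.
At X = 0.292: the mole-fraction product g(X) = Π y_i^ν_i = 2.247. Since K_p = g(X)·P^{-2}, P = (g/K_p)^(1/2) = (2.247/0.0417)^(1/2) = 7.34 atm.

P = 7.34 atm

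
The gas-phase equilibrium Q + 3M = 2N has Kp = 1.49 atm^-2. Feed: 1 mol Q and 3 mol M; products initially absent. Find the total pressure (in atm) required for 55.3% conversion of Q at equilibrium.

P = 2.53 atm

Take 1 mol Q as basis and let X be its fractional conversion, so ξ = X.
Species balance: n_Q = 1 − X; n_M = 3 − 3X; n_N = 2X.
Summing: n_T = 4 − 2X.
Kp = p_N^2 / (p_Q p_M^3) with p_i = (n_i/n_T)·P.
At X = 0.553: the mole-fraction product g(X) = Π y_i^ν_i = 9.504. Since Kp = g(X)·P^{-2}, P = (g/Kp)^(1/2) = (9.504/1.49)^(1/2) = 2.53 atm.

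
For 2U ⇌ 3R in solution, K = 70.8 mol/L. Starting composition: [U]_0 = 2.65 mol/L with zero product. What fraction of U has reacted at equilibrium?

Let X = conversion of U; extent ξ = 2.65X/2 mol/L.
Concentrations: [U] = 2.65 − 2.65X; [R] = 3.97X.
K = [R]^3 / ([U]^2).
Setting equal to 70.8 and solving for X on (0,1) gives X = 0.763.

X = 0.763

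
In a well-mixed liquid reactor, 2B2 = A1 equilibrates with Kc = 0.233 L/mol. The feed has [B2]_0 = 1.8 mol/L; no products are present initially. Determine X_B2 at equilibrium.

X = 0.352

Let X = conversion of B2; extent ξ = 1.8X/2 mol/L.
Concentrations: [B2] = 1.8 − 1.8X; [A1] = 0.9X.
Kc = [A1] / ([B2]^2).
Solving Kc = 0.233 for X ∈ (0,1): X = 0.352.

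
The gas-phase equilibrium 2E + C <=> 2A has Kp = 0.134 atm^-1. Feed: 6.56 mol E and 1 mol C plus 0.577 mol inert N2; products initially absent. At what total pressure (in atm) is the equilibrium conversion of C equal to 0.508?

P = 3.89 atm

Take 1 mol C as basis and let X be its fractional conversion, so ξ = X.
Species balance: n_E = 6.56 − 2X; n_C = 1 − X; n_A = 2X; n_I = 0.577 (inert).
Summing: n_T = 8.14 − X.
Kp = p_A^2 / (p_E^2 p_C) with p_i = (n_i/n_T)·P.
At X = 0.508: the mole-fraction product g(X) = Π y_i^ν_i = 0.5208. Since Kp = g(X)·P^{-1}, P = (g/Kp)^(1/1) = (0.5208/0.134)^(1/1) = 3.89 atm.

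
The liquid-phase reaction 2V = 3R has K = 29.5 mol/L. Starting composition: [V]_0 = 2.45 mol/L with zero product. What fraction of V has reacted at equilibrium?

X = 0.694

Let X = conversion of V; extent ξ = 2.45X/2 mol/L.
Concentrations: [V] = 2.45 − 2.45X; [R] = 3.68X.
K = [R]^3 / ([V]^2).
Solving K = 29.5 for X ∈ (0,1): X = 0.694.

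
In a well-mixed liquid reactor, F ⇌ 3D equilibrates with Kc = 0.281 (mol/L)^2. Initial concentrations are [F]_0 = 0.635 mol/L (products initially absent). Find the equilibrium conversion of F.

X = 0.267

Let X = conversion of F; extent ξ = 0.635·X mol/L.
Concentrations: [F] = 0.635 − 0.635X; [D] = 1.91X.
Kc = [D]^3 / ([F]).
Setting equal to 0.281 and solving for X on (0,1) gives X = 0.267.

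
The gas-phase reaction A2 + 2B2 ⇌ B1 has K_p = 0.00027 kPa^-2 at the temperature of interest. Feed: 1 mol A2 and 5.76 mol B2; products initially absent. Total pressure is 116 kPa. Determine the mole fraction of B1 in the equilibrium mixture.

Take 1 mol A2 as basis and let X be its fractional conversion, so ξ = X.
At extent ξ: n_A2 = 1 − X; n_B2 = 5.76 − 2X; n_B1 = X.
Summing: n_T = 6.76 − 2X.
Mole fractions y_i = n_i/n_T; K_p = p_B1 / (p_A2 p_B2^2) with p_i = y_i·P.
This yields a degree-3 equation in X; solving on (0,1), X = 0.706.
Then n_B1 = 0.706, n_T = 5.35, so y_B1 = 0.132.

y_B1 = 0.132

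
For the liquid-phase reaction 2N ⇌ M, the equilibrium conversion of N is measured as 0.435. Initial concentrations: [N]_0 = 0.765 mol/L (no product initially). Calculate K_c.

Let X = conversion of N.
Concentrations: [N] = 0.765 − 0.765X; [M] = 0.383X.
At X = 0.435: [N] = 0.432, [M] = 0.166.
K_c = [M] / ([N]^2) = 0.891 L/mol.

K_c = 0.891 L/mol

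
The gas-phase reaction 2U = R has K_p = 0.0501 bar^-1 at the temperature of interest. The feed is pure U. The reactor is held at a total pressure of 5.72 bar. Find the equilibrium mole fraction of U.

Let X = conversion of U (basis 1 mol U); extent of reaction ξ = 0.5X.
At extent ξ: n_U = 1 − X; n_R = 0.5X.
n_T = Σnᵢ = 1 − 0.5X.
Mole fractions y_i = n_i/n_T; K_p = p_R / (p_U^2) with p_i = y_i·P.
This yields a degree-2 equation in X; solving on (0,1), X = 0.317.
Then n_U = 0.683, n_T = 0.841, so y_U = 0.811.

y_U = 0.811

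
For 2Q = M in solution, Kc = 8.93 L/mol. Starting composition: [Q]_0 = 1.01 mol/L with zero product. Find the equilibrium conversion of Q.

Let X = conversion of Q; extent ξ = 1.01X/2 mol/L.
Concentrations: [Q] = 1.01 − 1.01X; [M] = 0.505X.
Kc = [M] / ([Q]^2).
Equating to 8.93 L/mol: the physical root is X = 0.791.

X = 0.791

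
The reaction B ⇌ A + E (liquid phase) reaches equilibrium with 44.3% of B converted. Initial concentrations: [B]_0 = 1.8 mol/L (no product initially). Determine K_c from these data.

Let X = conversion of B.
Concentrations: [B] = 1.8 − 1.8X; [A] = 1.8X; [E] = 1.8X.
At X = 0.443: [B] = 1, [A] = 0.797, [E] = 0.797.
K_c = [A] [E] / ([B]) = 0.634 mol/L.

K_c = 0.634 mol/L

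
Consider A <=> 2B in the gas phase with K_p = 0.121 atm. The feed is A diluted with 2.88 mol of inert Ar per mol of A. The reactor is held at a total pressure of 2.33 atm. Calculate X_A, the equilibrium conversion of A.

Basis: 1 mol A initially; let X = conversion of A. Extent ξ = X.
Species balance: n_A = 1 − X; n_B = 2X; n_I = 2.88 (inert).
Summing: n_T = 3.88 + X.
Mole fractions y_i = n_i/n_T; K_p = p_B^2 / (p_A) with p_i = y_i·P.
This yields a degree-2 equation in X; solving on (0,1), X = 0.205.

X = 0.205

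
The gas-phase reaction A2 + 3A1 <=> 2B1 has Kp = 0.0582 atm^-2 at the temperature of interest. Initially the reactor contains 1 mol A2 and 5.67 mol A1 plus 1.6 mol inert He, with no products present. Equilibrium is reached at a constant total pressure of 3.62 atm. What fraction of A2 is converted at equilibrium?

X = 0.417

Let X = conversion of A2 (basis 1 mol A2); extent of reaction ξ = X.
Species balance: n_A2 = 1 − X; n_A1 = 5.67 − 3X; n_B1 = 2X; n_I = 1.6 (inert).
Total moles n_T = 8.27 − 2X.
y_i = n_i/n_T, p_i = y_i·P. Kp = p_B1^2 / (p_A2 p_A1^3).
Equating to 0.0582 atm^-2 and solving on 0 < X < 1: X = 0.417.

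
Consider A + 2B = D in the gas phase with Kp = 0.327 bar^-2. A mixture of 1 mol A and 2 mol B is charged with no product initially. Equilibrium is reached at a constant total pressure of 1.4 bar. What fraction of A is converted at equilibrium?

Let X = conversion of A (basis 1 mol A); extent of reaction ξ = X.
Species balance: n_A = 1 − X; n_B = 2 − 2X; n_D = X.
n_T = Σnᵢ = 3 − 2X.
y_i = n_i/n_T, p_i = y_i·P. Kp = p_D / (p_A p_B^2).
Equating to 0.327 bar^-2 and solving on 0 < X < 1: X = 0.196.

X = 0.196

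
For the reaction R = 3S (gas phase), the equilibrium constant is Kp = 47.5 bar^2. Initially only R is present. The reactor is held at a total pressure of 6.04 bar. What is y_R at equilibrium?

y_R = 0.283

Basis: 1 mol R initially; let X = conversion of R. Extent ξ = X.
At extent ξ: n_R = 1 − X; n_S = 3X.
Summing: n_T = 1 + 2X.
Mole fractions y_i = n_i/n_T; Kp = p_S^3 / (p_R) with p_i = y_i·P.
This yields a degree-3 equation in X; solving on (0,1), X = 0.458.
Then n_R = 0.542, n_T = 1.92, so y_R = 0.283.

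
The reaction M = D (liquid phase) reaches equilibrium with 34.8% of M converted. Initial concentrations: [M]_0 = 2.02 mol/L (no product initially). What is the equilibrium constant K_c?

K_c = 0.534

Let X = conversion of M.
Concentrations: [M] = 2.02 − 2.02X; [D] = 2.02X.
At X = 0.348: [M] = 1.32, [D] = 0.703.
K_c = [D] / ([M]) = 0.534.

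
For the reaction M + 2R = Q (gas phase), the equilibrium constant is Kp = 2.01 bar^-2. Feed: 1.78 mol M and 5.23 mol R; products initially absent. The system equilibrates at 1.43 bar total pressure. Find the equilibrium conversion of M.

X = 0.620

Basis: 1.78 mol M initially; let X = conversion of M. Extent ξ = 1.78X.
Species balance: n_M = 1.78 − 1.78X; n_R = 5.23 − 3.56X; n_Q = 1.78X.
Summing: n_T = 7.01 − 3.56X.
Mole fractions y_i = n_i/n_T; Kp = p_Q / (p_M p_R^2) with p_i = y_i·P.
Equating to 2.01 bar^-2 and solving on 0 < X < 1: X = 0.620.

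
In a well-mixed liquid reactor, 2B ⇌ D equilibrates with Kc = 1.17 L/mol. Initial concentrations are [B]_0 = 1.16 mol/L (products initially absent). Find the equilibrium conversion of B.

X = 0.550

Let X = conversion of B; extent ξ = 1.16X/2 mol/L.
Concentrations: [B] = 1.16 − 1.16X; [D] = 0.58X.
Kc = [D] / ([B]^2).
This equals 1.17 at X = 0.550 (the root in 0 < X < 1).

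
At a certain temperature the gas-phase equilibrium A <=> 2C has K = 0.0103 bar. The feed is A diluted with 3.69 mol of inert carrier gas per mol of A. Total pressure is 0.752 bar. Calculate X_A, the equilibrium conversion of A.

Take 1 mol A as basis and let X be its fractional conversion, so ξ = X.
At extent ξ: n_A = 1 − X; n_C = 2X; n_I = 3.69 (inert).
Total moles n_T = 4.69 + X.
y_i = n_i/n_T, p_i = y_i·P. K = p_C^2 / (p_A).
Setting this equal to 0.0103 bar and taking the physical root (0 < X < 1) gives X = 0.120.

X = 0.120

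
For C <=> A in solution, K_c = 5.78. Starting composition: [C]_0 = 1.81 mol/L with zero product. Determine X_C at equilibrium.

X = 0.853

Let X = conversion of C; extent ξ = 1.81·X mol/L.
Concentrations: [C] = 1.81 − 1.81X; [A] = 1.81X.
K_c = [A] / ([C]).
Setting equal to 5.78 and solving for X on (0,1) gives X = 0.853.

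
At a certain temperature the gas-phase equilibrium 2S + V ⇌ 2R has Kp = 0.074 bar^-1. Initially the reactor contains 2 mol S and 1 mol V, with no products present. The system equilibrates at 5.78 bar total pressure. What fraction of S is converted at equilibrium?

Take 2 mol S as basis and let X be its fractional conversion, so ξ = X.
At extent ξ: n_S = 2 − 2X; n_V = 1 − X; n_R = 2X.
Summing: n_T = 3 − X.
Mole fractions y_i = n_i/n_T; Kp = p_R^2 / (p_S^2 p_V) with p_i = y_i·P.
Substituting and setting equal to 0.074 bar^-1 gives a polynomial in X; the root in (0,1) is X = 0.254.

X = 0.254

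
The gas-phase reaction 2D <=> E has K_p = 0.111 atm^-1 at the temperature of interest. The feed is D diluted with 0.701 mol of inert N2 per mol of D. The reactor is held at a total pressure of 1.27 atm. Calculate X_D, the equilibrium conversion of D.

X = 0.130

Let X = conversion of D (basis 1 mol D); extent of reaction ξ = 0.5X.
Species balance: n_D = 1 − X; n_E = 0.5X; n_I = 0.701 (inert).
Summing: n_T = 1.7 − 0.5X.
Mole fractions y_i = n_i/n_T; K_p = p_E / (p_D^2) with p_i = y_i·P.
Setting this equal to 0.111 atm^-1 and taking the physical root (0 < X < 1) gives X = 0.130.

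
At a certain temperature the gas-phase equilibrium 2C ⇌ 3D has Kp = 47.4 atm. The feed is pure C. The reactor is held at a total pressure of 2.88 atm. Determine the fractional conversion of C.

Let X = conversion of C (basis 1 mol C); extent of reaction ξ = 0.5X.
At extent ξ: n_C = 1 − X; n_D = 1.5X.
Total moles n_T = 1 + 0.5X.
Mole fractions y_i = n_i/n_T; Kp = p_D^3 / (p_C^2) with p_i = y_i·P.
This yields a degree-3 equation in X; solving on (0,1), X = 0.749.

X = 0.749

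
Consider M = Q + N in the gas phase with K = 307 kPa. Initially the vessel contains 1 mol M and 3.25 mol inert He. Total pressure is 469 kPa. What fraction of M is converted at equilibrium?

Basis: 1 mol M initially; let X = conversion of M. Extent ξ = X.
Moles: n_M = 1 − X; n_Q = X; n_N = X; n_I = 3.25 (inert).
Total moles n_T = 4.25 + X.
Mole fractions y_i = n_i/n_T; K = p_Q p_N / (p_M) with p_i = y_i·P.
Setting this equal to 307 kPa and taking the physical root (0 < X < 1) gives X = 0.804.

X = 0.804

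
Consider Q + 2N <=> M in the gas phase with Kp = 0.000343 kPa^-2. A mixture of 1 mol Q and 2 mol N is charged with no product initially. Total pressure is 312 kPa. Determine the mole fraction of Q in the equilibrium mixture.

Take 1 mol Q as basis and let X be its fractional conversion, so ξ = X.
At extent ξ: n_Q = 1 − X; n_N = 2 − 2X; n_M = X.
n_T = Σnᵢ = 3 − 2X.
y_i = n_i/n_T, p_i = y_i·P. Kp = p_M / (p_Q p_N^2).
This yields a degree-3 equation in X; solving on (0,1), X = 0.769.
Then n_Q = 0.231, n_T = 1.46, so y_Q = 0.158.

y_Q = 0.158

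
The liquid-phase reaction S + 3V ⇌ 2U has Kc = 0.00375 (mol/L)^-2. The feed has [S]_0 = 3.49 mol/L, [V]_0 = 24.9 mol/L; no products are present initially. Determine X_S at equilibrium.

Let X = conversion of S; extent ξ = 3.49·X mol/L.
Concentrations: [S] = 3.49 − 3.49X; [V] = 24.9 − 10.5X; [U] = 6.98X.
Kc = [U]^2 / ([S] [V]^3).
This equals 0.00375 at X = 0.686 (the root in 0 < X < 1).

X = 0.686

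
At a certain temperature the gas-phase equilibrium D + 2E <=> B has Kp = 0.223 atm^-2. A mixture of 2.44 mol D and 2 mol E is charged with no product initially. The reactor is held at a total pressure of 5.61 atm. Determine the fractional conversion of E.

X = 0.644

Basis: 2 mol E initially; let X = conversion of E. Extent ξ = X.
At extent ξ: n_D = 2.44 − X; n_E = 2 − 2X; n_B = X.
Summing: n_T = 4.44 − 2X.
With p_i = (n_i/n_T)P, Kp = p_B / (p_D p_E^2).
This yields a degree-3 equation in X; solving on (0,1), X = 0.644.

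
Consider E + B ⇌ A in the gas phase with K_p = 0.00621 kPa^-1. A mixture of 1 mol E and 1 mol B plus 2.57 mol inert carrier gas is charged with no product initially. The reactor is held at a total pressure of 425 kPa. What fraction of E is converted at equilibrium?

Take 1 mol E as basis and let X be its fractional conversion, so ξ = X.
Moles: n_E = 1 − X; n_B = 1 − X; n_A = X; n_I = 2.57 (inert).
Summing: n_T = 4.57 − X.
y_i = n_i/n_T, p_i = y_i·P. K_p = p_A / (p_E p_B).
This yields a degree-2 equation in X; solving on (0,1), X = 0.302.

X = 0.302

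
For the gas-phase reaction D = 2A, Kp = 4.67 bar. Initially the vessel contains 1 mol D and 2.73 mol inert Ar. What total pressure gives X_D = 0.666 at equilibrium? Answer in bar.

Basis: 1 mol D initially; let X = conversion of D. Extent ξ = X.
Moles: n_D = 1 − X; n_A = 2X; n_I = 2.73 (inert).
Total moles n_T = 3.73 + X.
Kp = p_A^2 / (p_D) with p_i = (n_i/n_T)·P.
At X = 0.666: the mole-fraction product g(X) = Π y_i^ν_i = 1.208. Since Kp = g(X)·P^{1}, P = (Kp/g)^(1/1) = (4.67/1.208)^(1/1) = 3.86 bar.

P = 3.86 bar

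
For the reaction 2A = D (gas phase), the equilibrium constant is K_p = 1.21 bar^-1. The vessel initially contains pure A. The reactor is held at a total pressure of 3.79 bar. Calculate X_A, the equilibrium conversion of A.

X = 0.773

Take 1 mol A as basis and let X be its fractional conversion, so ξ = 0.5X.
Moles: n_A = 1 − X; n_D = 0.5X.
Total moles n_T = 1 − 0.5X.
Mole fractions y_i = n_i/n_T; K_p = p_D / (p_A^2) with p_i = y_i·P.
Setting this equal to 1.21 bar^-1 and taking the physical root (0 < X < 1) gives X = 0.773.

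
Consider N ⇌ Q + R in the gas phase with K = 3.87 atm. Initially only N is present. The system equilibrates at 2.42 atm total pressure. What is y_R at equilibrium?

y_R = 0.440

Take 1 mol N as basis and let X be its fractional conversion, so ξ = X.
Moles: n_N = 1 − X; n_Q = X; n_R = X.
n_T = Σnᵢ = 1 + X.
With p_i = (n_i/n_T)P, K = p_Q p_R / (p_N).
Setting this equal to 3.87 atm and taking the physical root (0 < X < 1) gives X = 0.784.
Then n_R = 0.784, n_T = 1.78, so y_R = 0.440.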